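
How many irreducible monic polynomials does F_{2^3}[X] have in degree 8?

2096640

x^(8^8) − x is the product of all monic irreducibles of degree dividing 8; Möbius inversion gives N = (1/8) Σ μ(8/d)·8^d.
Divisors of 8: 1, 2, 4, 8; μ(8/d) for each: 0, 0, -1, 1.
Σ = − 8^4 + 8^8 = 16773120.
N = 16773120/8 = 2096640.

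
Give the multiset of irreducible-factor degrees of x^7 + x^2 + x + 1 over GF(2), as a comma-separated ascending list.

1, 1, 1, 4

Write h(x) = x^7 + x^2 + x + 1.
Roots in GF(2): h(0) = 1; h(1) = 0 → root.
Linear factors from roots: (x + 1).
Complete factorization: h(x) = (x + 1)^3·(x^4 + x^3 + 1).
Factor degrees with multiplicity: 1 + 1 + 1 + 4 = 7.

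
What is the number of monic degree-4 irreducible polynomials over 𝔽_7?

588

The number of monic irreducibles of degree 4 over GF(7) is (1/4)·Σ_{d∣4} μ(4/d) 7^d.
Divisors of 4: 1, 2, 4; μ(4/d) for each: 0, -1, 1.
Σ = − 7^2 + 7^4 = 2352.
N = 2352/4 = 588.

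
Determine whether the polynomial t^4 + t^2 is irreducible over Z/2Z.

Write h(t) = t^4 + t^2.
Check for roots in Z/2Z: h(0) = 0 → root; h(1) = 0 → root.
h(0) = 0, so (t) divides h(t); h is reducible.

No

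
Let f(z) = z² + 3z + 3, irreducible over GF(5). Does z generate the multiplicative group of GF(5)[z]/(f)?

|GF(5^2)^×| = 5^2 − 1 = 24. Prime factorization: 24 = 2^3·3.
f is primitive ⇔ z has order 24 in GF(5)[z]/(f), i.e. z^(24/q) ≠ 1 for each prime q | 24.
z^(12) mod f = 4.
z^(8) mod f = z + 1.
None equal 1, so z has full order 24; f is primitive.

Yes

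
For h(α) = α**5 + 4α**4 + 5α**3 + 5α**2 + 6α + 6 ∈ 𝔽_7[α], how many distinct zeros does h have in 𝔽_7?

Evaluate at each of the 7 elements of 𝔽_7:
h(0) = 6; h(1) = 6; h(2) = 6; h(3) = 1; h(4) = 0 → root; h(5) = 6; h(6) = 3.
Roots: {4}.

1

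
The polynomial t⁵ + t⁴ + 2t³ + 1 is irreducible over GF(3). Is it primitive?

Yes

Write f(t) = t⁵ + t⁴ + 2t³ + 1.
|GF(3^5)^×| = 3^5 − 1 = 242. Prime factorization: 242 = 2·11^2.
f is primitive ⇔ t has order 242 in GF(3)[t]/(f), i.e. t^(242/q) ≠ 1 for each prime q | 242.
t^(121) mod f = 2.
t^(22) mod f = t⁴ + t² + 2t + 2.
None equal 1, so t has full order 242; f is primitive.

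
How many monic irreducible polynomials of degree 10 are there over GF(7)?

Gauss's count: N_{7}(10) = (1/10) Σ_{d|10} μ(10/d)·7^d.
Divisors of 10: 1, 2, 5, 10; μ(10/d) for each: 1, -1, -1, 1.
Σ = 7^1 − 7^2 − 7^5 + 7^10 = 282458400.
N = 282458400/10 = 28245840.

28245840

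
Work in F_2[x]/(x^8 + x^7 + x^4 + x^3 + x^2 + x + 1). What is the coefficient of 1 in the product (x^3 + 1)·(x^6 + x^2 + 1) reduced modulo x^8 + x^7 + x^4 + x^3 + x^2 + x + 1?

Multiply in F_2[x]: (x^3 + 1)·(x^6 + x^2 + 1) = x^9 + x^6 + x^5 + x^3 + x^2 + 1.
Reduce using x^8 ≡ x^7 + x^4 + x^3 + x^2 + x + 1 (mod x^8 + x^7 + x^4 + x^3 + x^2 + x + 1).
Reduced: x^7 + x^6 + x^3 + x^2.

0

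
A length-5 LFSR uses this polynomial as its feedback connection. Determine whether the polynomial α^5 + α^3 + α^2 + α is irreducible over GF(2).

Write f(α) = α^5 + α^3 + α^2 + α.
Check for roots in GF(2): f(0) = 0 → root; f(1) = 0 → root.
f(0) = 0, so (α) divides f(α); f is reducible.

No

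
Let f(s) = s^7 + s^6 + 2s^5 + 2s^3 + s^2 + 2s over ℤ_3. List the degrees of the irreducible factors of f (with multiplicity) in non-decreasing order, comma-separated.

1, 1, 1, 1, 3

Roots in ℤ_3: f(0) = 0 → root; f(1) = 0 → root; f(2) = 1.
Linear factors from roots: (s), (s + 2).
Complete factorization: f(s) = (s)·(s + 2)^3·(s^3 + s^2 + 2s + 1).
Factor degrees with multiplicity: 1 + 1 + 1 + 1 + 3 = 7.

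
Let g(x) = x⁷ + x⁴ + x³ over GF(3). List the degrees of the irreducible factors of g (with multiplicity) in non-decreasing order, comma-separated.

Roots in GF(3): g(0) = 0 → root; g(1) = 0 → root; g(2) = 2.
Linear factors from roots: (x), (x - 1).
Complete factorization: g(x) = (x - 1)·(x)^3·(x³ + x² + x - 1).
Factor degrees with multiplicity: 1 + 1 + 1 + 1 + 3 = 7.

1, 1, 1, 1, 3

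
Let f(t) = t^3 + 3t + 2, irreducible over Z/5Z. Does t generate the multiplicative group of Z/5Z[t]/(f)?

|GF(5^3)^×| = 5^3 − 1 = 124. Prime factorization: 124 = 2^2·31.
f is primitive ⇔ t has order 124 in GF(5)[t]/(f), i.e. t^(124/q) ≠ 1 for each prime q | 124.
t^(62) mod f = 4.
t^(4) mod f = 2t^2 + 3t.
None equal 1, so t has full order 124; f is primitive.

Yes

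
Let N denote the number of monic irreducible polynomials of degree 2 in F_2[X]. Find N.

1

Gauss's count: N_{2}(2) = (1/2) Σ_{d|2} μ(2/d)·2^d.
Divisors of 2: 1, 2; μ(2/d) for each: -1, 1.
Σ = − 2^1 + 2^2 = 2.
N = 2/2 = 1.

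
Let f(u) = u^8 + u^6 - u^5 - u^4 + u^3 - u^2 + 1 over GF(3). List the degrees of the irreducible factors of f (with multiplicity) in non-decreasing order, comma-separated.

8

Roots in GF(3): f(0) = 1; f(1) = 1; f(2) = 1.
Complete factorization: f(u) = (u^8 + u^6 - u^5 - u^4 + u^3 - u^2 + 1).
Factor degrees with multiplicity: 8 = 8.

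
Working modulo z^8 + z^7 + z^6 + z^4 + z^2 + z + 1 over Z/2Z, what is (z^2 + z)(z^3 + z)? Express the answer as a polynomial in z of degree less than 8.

z^5 + z^4 + z^3 + z^2

Multiply in Z/2Z[z]: (z^2 + z)·(z^3 + z) = z^5 + z^4 + z^3 + z^2.
Reduced: z^5 + z^4 + z^3 + z^2.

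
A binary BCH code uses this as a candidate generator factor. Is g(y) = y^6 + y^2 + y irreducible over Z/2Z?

Check for roots in Z/2Z: g(0) = 0 → root; g(1) = 1.
g(0) = 0, so (y) divides g(y); g is reducible.

No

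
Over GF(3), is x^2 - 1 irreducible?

Write g(x) = x^2 - 1.
Check for roots in GF(3): g(0) = 2; g(1) = 0 → root; g(2) = 0 → root.
g(1) = 0, so (x − 1) divides g(x); g is reducible.

No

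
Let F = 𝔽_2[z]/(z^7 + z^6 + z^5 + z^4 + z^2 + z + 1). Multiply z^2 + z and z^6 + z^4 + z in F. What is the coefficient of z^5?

Multiply in 𝔽_2[z]: (z^2 + z)·(z^6 + z^4 + z) = z^8 + z^7 + z^6 + z^5 + z^3 + z^2.
Reduce using z^7 ≡ z^6 + z^5 + z^4 + z^2 + z + 1 (mod z^7 + z^6 + z^5 + z^4 + z^2 + z + 1).
Reduced: z.

0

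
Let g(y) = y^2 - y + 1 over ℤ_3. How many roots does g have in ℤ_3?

Evaluate at each of the 3 elements of ℤ_3:
g(0) = 1; g(1) = 1; g(2) = 0 → root.
Roots: {2}.

1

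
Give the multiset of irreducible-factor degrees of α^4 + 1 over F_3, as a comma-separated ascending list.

Write f(α) = α^4 + 1.
Roots in F_3: f(0) = 1; f(1) = 2; f(2) = 2.
Complete factorization: f(α) = (α^2 + α + 2)·(α^2 + 2α + 2).
Factor degrees with multiplicity: 2 + 2 = 4.

2, 2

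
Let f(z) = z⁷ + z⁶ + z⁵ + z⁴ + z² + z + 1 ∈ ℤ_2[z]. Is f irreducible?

Yes

Check for roots in ℤ_2: f(0) = 1; f(1) = 1.
No roots, so no linear factors.
Monic irreducibles of degree 2 over GF(2): z² + z + 1.
None of them divide f (all give nonzero remainder).
Monic irreducibles of degree 3 over GF(2): z³ + z + 1, z³ + z² + 1.
None of them divide f (all give nonzero remainder).
No irreducible factor of degree ≤ 3 exists, so f is irreducible over GF(2).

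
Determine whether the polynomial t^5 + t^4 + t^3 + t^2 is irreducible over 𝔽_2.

Write g(t) = t^5 + t^4 + t^3 + t^2.
Check for roots in 𝔽_2: g(0) = 0 → root; g(1) = 0 → root.
g(0) = 0, so (t) divides g(t); g is reducible.

No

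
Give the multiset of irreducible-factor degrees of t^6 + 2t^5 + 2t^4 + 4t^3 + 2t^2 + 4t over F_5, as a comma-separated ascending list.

Write f(t) = t^6 + 2t^5 + 2t^4 + 4t^3 + 2t^2 + 4t.
Roots in F_5: f(0) = 0 → root; f(1) = 0 → root; f(2) = 3; f(3) = 0 → root; f(4) = 0 → root.
Linear factors from roots: (t), (t + 4), (t + 2), (t + 1).
Complete factorization: f(t) = (t)·(t + 1)·(t + 2)·(t + 4)·(t^2 + 3).
Factor degrees with multiplicity: 1 + 1 + 1 + 1 + 2 = 6.

1, 1, 1, 1, 2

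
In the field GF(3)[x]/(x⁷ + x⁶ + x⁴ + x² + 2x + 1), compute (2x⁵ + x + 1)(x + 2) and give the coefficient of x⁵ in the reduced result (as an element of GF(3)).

Multiply in GF(3)[x]: (2x⁵ + x + 1)·(x + 2) = 2x⁶ + x⁵ + x² + 2.
Reduced: 2x⁶ + x⁵ + x² + 2.

1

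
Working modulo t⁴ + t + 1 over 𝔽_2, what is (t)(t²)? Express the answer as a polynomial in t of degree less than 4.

t^3

Multiply in 𝔽_2[t]: (t)·(t²) = t³.
Reduced: t³.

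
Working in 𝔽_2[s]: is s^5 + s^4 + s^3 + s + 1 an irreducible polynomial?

Write P(s) = s^5 + s^4 + s^3 + s + 1.
Check for roots in 𝔽_2: P(0) = 1; P(1) = 1.
No roots, so no linear factors.
Monic irreducibles of degree 2 over GF(2): s^2 + s + 1.
None of them divide P (all give nonzero remainder).
No irreducible factor of degree ≤ 2 exists, so P is irreducible over GF(2).

Yes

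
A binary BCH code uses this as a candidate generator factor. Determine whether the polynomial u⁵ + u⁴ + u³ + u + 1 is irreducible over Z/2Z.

Yes

Write P(u) = u⁵ + u⁴ + u³ + u + 1.
Check for roots in Z/2Z: P(0) = 1; P(1) = 1.
No roots, so no linear factors.
Monic irreducibles of degree 2 over GF(2): u² + u + 1.
None of them divide P (all give nonzero remainder).
No irreducible factor of degree ≤ 2 exists, so P is irreducible over GF(2).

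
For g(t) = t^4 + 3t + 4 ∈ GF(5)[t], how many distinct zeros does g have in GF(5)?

Evaluate at each of the 5 elements of GF(5):
g(0) = 4; g(1) = 3; g(2) = 1; g(3) = 4; g(4) = 2.
No element is a root.

0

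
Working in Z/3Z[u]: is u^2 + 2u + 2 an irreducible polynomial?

Write g(u) = u^2 + 2u + 2.
Check for roots in Z/3Z: g(0) = 2; g(1) = 2; g(2) = 1.
No roots. A degree-2 polynomial over a field with no linear factor is irreducible.

Yes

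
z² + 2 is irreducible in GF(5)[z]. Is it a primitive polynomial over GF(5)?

No

Write f(z) = z² + 2.
|GF(5^2)^×| = 5^2 − 1 = 24. Prime factorization: 24 = 2^3·3.
f is primitive ⇔ z has order 24 in GF(5)[z]/(f), i.e. z^(24/q) ≠ 1 for each prime q | 24.
z^(12) mod f = 4.
z^(8) mod f = 1
Since z^(8) = 1, the order of z divides 8 < 24; not primitive.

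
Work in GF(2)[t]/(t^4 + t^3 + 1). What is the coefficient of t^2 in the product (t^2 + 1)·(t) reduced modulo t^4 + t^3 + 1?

Multiply in GF(2)[t]: (t^2 + 1)·(t) = t^3 + t.
Reduced: t^3 + t.

0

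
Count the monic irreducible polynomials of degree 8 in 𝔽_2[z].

Gauss's count: N_{2}(8) = (1/8) Σ_{d|8} μ(8/d)·2^d.
Divisors of 8: 1, 2, 4, 8; μ(8/d) for each: 0, 0, -1, 1.
Σ = − 2^4 + 2^8 = 240.
N = 240/8 = 30.

30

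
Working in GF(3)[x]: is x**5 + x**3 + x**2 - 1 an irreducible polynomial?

Write m(x) = x**5 + x**3 + x**2 - 1.
Check for roots in GF(3): m(0) = 2; m(1) = 2; m(2) = 1.
No roots, so no linear factors.
Monic irreducibles of degree 2 over GF(3): x**2 + 1, x**2 + x - 1, x**2 - x - 1.
None of them divide m (all give nonzero remainder).
No irreducible factor of degree ≤ 2 exists, so m is irreducible over GF(3).

Yes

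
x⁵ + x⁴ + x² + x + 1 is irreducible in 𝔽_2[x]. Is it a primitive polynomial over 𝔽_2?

Write f(x) = x⁵ + x⁴ + x² + x + 1.
|GF(2^5)^×| = 2^5 − 1 = 31. Prime factorization: 31 = 31.
f is primitive ⇔ x has order 31 in GF(2)[x]/(f), i.e. x^(31/q) ≠ 1 for each prime q | 31.
x^(1) mod f = x.
None equal 1, so x has full order 31; f is primitive.

Yes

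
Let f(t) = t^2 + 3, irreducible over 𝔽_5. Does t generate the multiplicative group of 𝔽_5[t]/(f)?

|GF(5^2)^×| = 5^2 − 1 = 24. Prime factorization: 24 = 2^3·3.
f is primitive ⇔ t has order 24 in GF(5)[t]/(f), i.e. t^(24/q) ≠ 1 for each prime q | 24.
t^(12) mod f = 4.
t^(8) mod f = 1
Since t^(8) = 1, the order of t divides 8 < 24; not primitive.

No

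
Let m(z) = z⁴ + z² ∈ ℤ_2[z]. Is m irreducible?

No

Check for roots in ℤ_2: m(0) = 0 → root; m(1) = 0 → root.
m(0) = 0, so (z) divides m(z); m is reducible.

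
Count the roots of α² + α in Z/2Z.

2

Write f(α) = α² + α.
Evaluate at each of the 2 elements of Z/2Z:
f(0) = 0 → root; f(1) = 0 → root.
Roots: {0, 1}.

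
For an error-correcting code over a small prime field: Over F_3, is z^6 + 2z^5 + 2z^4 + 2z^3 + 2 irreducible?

No

Write f(z) = z^6 + 2z^5 + 2z^4 + 2z^3 + 2.
Check for roots in F_3: f(0) = 2; f(1) = 0 → root; f(2) = 1.
f(1) = 0, so (z − 1) divides f(z); f is reducible.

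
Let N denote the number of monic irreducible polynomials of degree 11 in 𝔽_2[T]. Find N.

The number of monic irreducibles of degree 11 over GF(2) is (1/11)·Σ_{d∣11} μ(11/d) 2^d.
Divisors of 11: 1, 11; μ(11/d) for each: -1, 1.
Σ = − 2^1 + 2^11 = 2046.
N = 2046/11 = 186.

186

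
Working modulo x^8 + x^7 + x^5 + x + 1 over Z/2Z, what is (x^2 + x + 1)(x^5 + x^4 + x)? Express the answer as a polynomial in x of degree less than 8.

x^7 + x^4 + x^3 + x^2 + x

Multiply in Z/2Z[x]: (x^2 + x + 1)·(x^5 + x^4 + x) = x^7 + x^4 + x^3 + x^2 + x.
Reduced: x^7 + x^4 + x^3 + x^2 + x.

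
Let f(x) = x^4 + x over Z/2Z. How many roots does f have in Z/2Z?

Evaluate at each of the 2 elements of Z/2Z:
f(0) = 0 → root; f(1) = 0 → root.
Roots: {0, 1}.

2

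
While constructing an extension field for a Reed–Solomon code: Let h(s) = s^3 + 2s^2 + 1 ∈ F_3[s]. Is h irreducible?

Yes

Check for roots in F_3: h(0) = 1; h(1) = 1; h(2) = 2.
No roots. A degree-3 polynomial over a field with no linear factor is irreducible.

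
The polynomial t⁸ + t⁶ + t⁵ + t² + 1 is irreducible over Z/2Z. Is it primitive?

Write f(t) = t⁸ + t⁶ + t⁵ + t² + 1.
|GF(2^8)^×| = 2^8 − 1 = 255. Prime factorization: 255 = 3·5·17.
f is primitive ⇔ t has order 255 in GF(2)[t]/(f), i.e. t^(255/q) ≠ 1 for each prime q | 255.
t^(85) mod f = t⁷ + t³ + 1.
t^(51) mod f = t⁶ + t⁵ + 1.
t^(15) mod f = t⁷ + t⁶ + t⁵ + t⁴ + t² + t + 1.
None equal 1, so t has full order 255; f is primitive.

Yes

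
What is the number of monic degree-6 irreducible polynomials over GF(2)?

9

x^(2^6) − x is the product of all monic irreducibles of degree dividing 6; Möbius inversion gives N = (1/6) Σ μ(6/d)·2^d.
Divisors of 6: 1, 2, 3, 6; μ(6/d) for each: 1, -1, -1, 1.
Σ = 2^1 − 2^2 − 2^3 + 2^6 = 54.
N = 54/6 = 9.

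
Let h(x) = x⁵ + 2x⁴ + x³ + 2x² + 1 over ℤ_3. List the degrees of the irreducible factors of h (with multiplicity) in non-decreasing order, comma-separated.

Roots in ℤ_3: h(0) = 1; h(1) = 1; h(2) = 0 → root.
Linear factors from roots: (x + 1).
Complete factorization: h(x) = (x + 1)·(x⁴ + x³ + 2x + 1).
Factor degrees with multiplicity: 1 + 4 = 5.

1, 4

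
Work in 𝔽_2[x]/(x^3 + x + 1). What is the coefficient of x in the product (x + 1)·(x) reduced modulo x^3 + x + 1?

Multiply in 𝔽_2[x]: (x + 1)·(x) = x^2 + x.
Reduced: x^2 + x.

1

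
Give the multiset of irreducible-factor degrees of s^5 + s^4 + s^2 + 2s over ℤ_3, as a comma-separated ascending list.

1, 2, 2

Write g(s) = s^5 + s^4 + s^2 + 2s.
Roots in ℤ_3: g(0) = 0 → root; g(1) = 2; g(2) = 2.
Linear factors from roots: (s).
Complete factorization: g(s) = (s)·(s^2 + 1)·(s^2 + s + 2).
Factor degrees with multiplicity: 1 + 2 + 2 = 5.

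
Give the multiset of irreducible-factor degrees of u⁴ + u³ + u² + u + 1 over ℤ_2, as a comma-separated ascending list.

Write g(u) = u⁴ + u³ + u² + u + 1.
Roots in ℤ_2: g(0) = 1; g(1) = 1.
Complete factorization: g(u) = (u⁴ + u³ + u² + u + 1).
Factor degrees with multiplicity: 4 = 4.

4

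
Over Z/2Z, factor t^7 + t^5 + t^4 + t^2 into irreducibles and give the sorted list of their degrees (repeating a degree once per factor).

1, 1, 1, 1, 1, 2

Write g(t) = t^7 + t^5 + t^4 + t^2.
Roots in Z/2Z: g(0) = 0 → root; g(1) = 0 → root.
Linear factors from roots: (t), (t + 1).
Complete factorization: g(t) = (t)^2·(t + 1)^3·(t^2 + t + 1).
Factor degrees with multiplicity: 1 + 1 + 1 + 1 + 1 + 2 = 7.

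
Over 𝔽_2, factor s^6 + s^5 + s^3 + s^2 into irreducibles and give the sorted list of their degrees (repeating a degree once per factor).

1, 1, 1, 1, 2

Write g(s) = s^6 + s^5 + s^3 + s^2.
Roots in 𝔽_2: g(0) = 0 → root; g(1) = 0 → root.
Linear factors from roots: (s), (s + 1).
Complete factorization: g(s) = (s)^2·(s + 1)^2·(s^2 + s + 1).
Factor degrees with multiplicity: 1 + 1 + 1 + 1 + 2 = 6.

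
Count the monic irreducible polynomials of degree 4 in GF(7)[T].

x^(7^4) − x is the product of all monic irreducibles of degree dividing 4; Möbius inversion gives N = (1/4) Σ μ(4/d)·7^d.
Divisors of 4: 1, 2, 4; μ(4/d) for each: 0, -1, 1.
Σ = − 7^2 + 7^4 = 2352.
N = 2352/4 = 588.

588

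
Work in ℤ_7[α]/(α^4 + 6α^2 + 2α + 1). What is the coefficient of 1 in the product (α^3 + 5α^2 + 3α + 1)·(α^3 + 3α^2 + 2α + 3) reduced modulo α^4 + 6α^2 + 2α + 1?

3

Multiply in ℤ_7[α]: (α^3 + 5α^2 + 3α + 1)·(α^3 + 3α^2 + 2α + 3) = α^6 + α^5 + 6α^4 + 2α^3 + 3α^2 + 4α + 3.
Reduce using α^4 ≡ α^2 + 5α + 6 (mod α^4 + 6α^2 + 2α + 1).
Reduced: α^3 + 3α + 3.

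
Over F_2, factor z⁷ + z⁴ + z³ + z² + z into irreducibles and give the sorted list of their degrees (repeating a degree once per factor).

Write f(z) = z⁷ + z⁴ + z³ + z² + z.
Roots in F_2: f(0) = 0 → root; f(1) = 1.
Linear factors from roots: (z).
Complete factorization: f(z) = (z)·(z² + z + 1)·(z⁴ + z³ + 1).
Factor degrees with multiplicity: 1 + 2 + 4 = 7.

1, 2, 4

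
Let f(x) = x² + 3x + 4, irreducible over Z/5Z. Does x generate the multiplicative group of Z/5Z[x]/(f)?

|GF(5^2)^×| = 5^2 − 1 = 24. Prime factorization: 24 = 2^3·3.
f is primitive ⇔ x has order 24 in GF(5)[x]/(f), i.e. x^(24/q) ≠ 1 for each prime q | 24.
x^(12) mod f = 1
x^(8) mod f = 3x + 4.
Since x^(12) = 1, the order of x divides 12 < 24; not primitive.

No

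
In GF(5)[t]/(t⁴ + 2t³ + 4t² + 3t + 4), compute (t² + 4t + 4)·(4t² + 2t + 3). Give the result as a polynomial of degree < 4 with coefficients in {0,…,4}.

Multiply in GF(5)[t]: (t² + 4t + 4)·(4t² + 2t + 3) = 4t⁴ + 3t³ + 2t² + 2.
Reduce using t⁴ ≡ 3t³ + t² + 2t + 1 (mod t⁴ + 2t³ + 4t² + 3t + 4).
Reduced: t² + 3t + 1.

t^2 + 3t + 1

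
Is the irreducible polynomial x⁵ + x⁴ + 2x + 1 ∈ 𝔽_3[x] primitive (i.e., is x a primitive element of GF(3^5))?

Write f(x) = x⁵ + x⁴ + 2x + 1.
|GF(3^5)^×| = 3^5 − 1 = 242. Prime factorization: 242 = 2·11^2.
f is primitive ⇔ x has order 242 in GF(3)[x]/(f), i.e. x^(242/q) ≠ 1 for each prime q | 242.
x^(121) mod f = 2.
x^(22) mod f = x³ + 2.
None equal 1, so x has full order 242; f is primitive.

Yes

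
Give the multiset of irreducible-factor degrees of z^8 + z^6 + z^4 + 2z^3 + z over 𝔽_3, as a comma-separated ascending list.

Write f(z) = z^8 + z^6 + z^4 + 2z^3 + z.
Roots in 𝔽_3: f(0) = 0 → root; f(1) = 0 → root; f(2) = 0 → root.
Linear factors from roots: (z), (z + 2), (z + 1).
Complete factorization: f(z) = (z)·(z + 1)·(z + 2)·(z^2 + z + 2)·(z^3 + 2z^2 + z + 1).
Factor degrees with multiplicity: 1 + 1 + 1 + 2 + 3 = 8.

1, 1, 1, 2, 3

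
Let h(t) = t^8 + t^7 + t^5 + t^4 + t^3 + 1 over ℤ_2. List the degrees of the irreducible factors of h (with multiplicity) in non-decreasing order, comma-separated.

1, 2, 2, 3

Roots in ℤ_2: h(0) = 1; h(1) = 0 → root.
Linear factors from roots: (t + 1).
Complete factorization: h(t) = (t + 1)·(t^2 + t + 1)^2·(t^3 + t + 1).
Factor degrees with multiplicity: 1 + 2 + 2 + 3 = 8.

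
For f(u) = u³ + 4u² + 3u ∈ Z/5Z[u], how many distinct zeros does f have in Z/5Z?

3

Evaluate at each of the 5 elements of Z/5Z:
f(0) = 0 → root; f(1) = 3; f(2) = 0 → root; f(3) = 2; f(4) = 0 → root.
Roots: {0, 2, 4}.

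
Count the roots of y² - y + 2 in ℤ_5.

0

Write g(y) = y² - y + 2.
Evaluate at each of the 5 elements of ℤ_5:
g(0) = 2; g(1) = 2; g(2) = 4; g(3) = 3; g(4) = 4.
No element is a root.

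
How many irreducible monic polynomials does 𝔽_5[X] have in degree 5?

624

The number of monic irreducibles of degree 5 over GF(5) is (1/5)·Σ_{d∣5} μ(5/d) 5^d.
Divisors of 5: 1, 5; μ(5/d) for each: -1, 1.
Σ = − 5^1 + 5^5 = 3120.
N = 3120/5 = 624.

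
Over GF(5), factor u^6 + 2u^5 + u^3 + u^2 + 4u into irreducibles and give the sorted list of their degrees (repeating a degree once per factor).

Write f(u) = u^6 + 2u^5 + u^3 + u^2 + 4u.
Roots in GF(5): f(0) = 0 → root; f(1) = 4; f(2) = 3; f(3) = 3; f(4) = 0 → root.
Linear factors from roots: (u), (u + 1).
Complete factorization: f(u) = (u)·(u + 1)·(u^2 + 2)·(u^2 + u + 2).
Factor degrees with multiplicity: 1 + 1 + 2 + 2 = 6.

1, 1, 2, 2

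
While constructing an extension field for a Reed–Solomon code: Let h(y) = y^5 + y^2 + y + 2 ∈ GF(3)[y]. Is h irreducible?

Yes

Check for roots in GF(3): h(0) = 2; h(1) = 2; h(2) = 1.
No roots, so no linear factors.
Monic irreducibles of degree 2 over GF(3): y^2 + 1, y^2 + y + 2, y^2 + 2y + 2.
None of them divide h (all give nonzero remainder).
No irreducible factor of degree ≤ 2 exists, so h is irreducible over GF(3).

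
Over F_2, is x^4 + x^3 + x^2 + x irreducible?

Write h(x) = x^4 + x^3 + x^2 + x.
Check for roots in F_2: h(0) = 0 → root; h(1) = 0 → root.
h(0) = 0, so (x) divides h(x); h is reducible.

No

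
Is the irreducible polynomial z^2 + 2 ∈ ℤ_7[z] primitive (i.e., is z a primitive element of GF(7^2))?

No

Write f(z) = z^2 + 2.
|GF(7^2)^×| = 7^2 − 1 = 48. Prime factorization: 48 = 2^4·3.
f is primitive ⇔ z has order 48 in GF(7)[z]/(f), i.e. z^(48/q) ≠ 1 for each prime q | 48.
z^(24) mod f = 1
z^(16) mod f = 4.
Since z^(24) = 1, the order of z divides 24 < 48; not primitive.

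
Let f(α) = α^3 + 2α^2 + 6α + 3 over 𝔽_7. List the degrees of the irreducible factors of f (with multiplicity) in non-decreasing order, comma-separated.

3

Complete factorization: f(α) = (α^3 + 2α^2 + 6α + 3).
Factor degrees with multiplicity: 3 = 3.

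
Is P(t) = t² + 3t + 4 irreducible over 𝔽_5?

Check for roots in 𝔽_5: P(0) = 4; P(1) = 3; P(2) = 4; P(3) = 2; P(4) = 2.
No roots. A degree-2 polynomial over a field with no linear factor is irreducible.

Yes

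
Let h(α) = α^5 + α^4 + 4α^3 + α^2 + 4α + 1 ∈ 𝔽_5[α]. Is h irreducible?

Yes

Check for roots in 𝔽_5: h(0) = 1; h(1) = 2; h(2) = 3; h(3) = 4; h(4) = 4.
No roots, so no linear factors.
Degree-2 irreducible divisors: test the 10 monic irreducibles of degree 2 over GF(5).
None of them divide h (all give nonzero remainder).
No irreducible factor of degree ≤ 2 exists, so h is irreducible over GF(5).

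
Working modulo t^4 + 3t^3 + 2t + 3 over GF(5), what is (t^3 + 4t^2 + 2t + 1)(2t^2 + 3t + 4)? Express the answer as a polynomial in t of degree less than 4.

4

Multiply in GF(5)[t]: (t^3 + 4t^2 + 2t + 1)·(2t^2 + 3t + 4) = 2t^5 + t^4 + 4t^2 + t + 4.
Reduce using t^4 ≡ 2t^3 + 3t + 2 (mod t^4 + 3t^3 + 2t + 3).
Reduced: 4.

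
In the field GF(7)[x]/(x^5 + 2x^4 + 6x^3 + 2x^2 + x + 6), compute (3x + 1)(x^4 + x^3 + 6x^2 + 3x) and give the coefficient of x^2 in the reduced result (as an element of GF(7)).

2

Multiply in GF(7)[x]: (3x + 1)·(x^4 + x^3 + 6x^2 + 3x) = 3x^5 + 4x^4 + 5x^3 + x^2 + 3x.
Reduce using x^5 ≡ 5x^4 + x^3 + 5x^2 + 6x + 1 (mod x^5 + 2x^4 + 6x^3 + 2x^2 + x + 6).
Reduced: 5x^4 + x^3 + 2x^2 + 3.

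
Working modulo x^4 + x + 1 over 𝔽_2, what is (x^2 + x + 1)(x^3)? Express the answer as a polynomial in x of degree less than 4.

x^3 + x^2 + 1

Multiply in 𝔽_2[x]: (x^2 + x + 1)·(x^3) = x^5 + x^4 + x^3.
Reduce using x^4 ≡ x + 1 (mod x^4 + x + 1).
Reduced: x^3 + x^2 + 1.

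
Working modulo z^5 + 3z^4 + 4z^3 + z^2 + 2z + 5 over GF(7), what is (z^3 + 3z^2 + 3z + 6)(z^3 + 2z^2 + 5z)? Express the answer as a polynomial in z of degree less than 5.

4z^4 + 4z^3 + 2z^2 + 4

Multiply in GF(7)[z]: (z^3 + 3z^2 + 3z + 6)·(z^3 + 2z^2 + 5z) = z^6 + 5z^5 + 6z^3 + 6z^2 + 2z.
Reduce using z^5 ≡ 4z^4 + 3z^3 + 6z^2 + 5z + 2 (mod z^5 + 3z^4 + 4z^3 + z^2 + 2z + 5).
Reduced: 4z^4 + 4z^3 + 2z^2 + 4.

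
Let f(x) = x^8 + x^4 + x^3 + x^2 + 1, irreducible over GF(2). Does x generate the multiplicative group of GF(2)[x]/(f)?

Yes

|GF(2^8)^×| = 2^8 − 1 = 255. Prime factorization: 255 = 3·5·17.
f is primitive ⇔ x has order 255 in GF(2)[x]/(f), i.e. x^(255/q) ≠ 1 for each prime q | 255.
x^(85) mod f = x^7 + x^6 + x^4 + x^2 + x.
x^(51) mod f = x^3 + x.
x^(15) mod f = x^5 + x^2 + x.
None equal 1, so x has full order 255; f is primitive.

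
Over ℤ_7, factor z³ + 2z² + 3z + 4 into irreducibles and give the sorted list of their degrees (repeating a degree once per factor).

Write h(z) = z³ + 2z² + 3z + 4.
Linear factors from roots: (z + 3).
Complete factorization: h(z) = (z + 3)·(z² + 6z + 6).
Factor degrees with multiplicity: 1 + 2 = 3.

1, 2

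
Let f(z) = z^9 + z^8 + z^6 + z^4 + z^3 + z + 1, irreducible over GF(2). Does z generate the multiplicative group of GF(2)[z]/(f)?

Yes

|GF(2^9)^×| = 2^9 − 1 = 511. Prime factorization: 511 = 7·73.
f is primitive ⇔ z has order 511 in GF(2)[z]/(f), i.e. z^(511/q) ≠ 1 for each prime q | 511.
z^(73) mod f = z^8 + z^5 + z^3 + z.
z^(7) mod f = z^7.
None equal 1, so z has full order 511; f is primitive.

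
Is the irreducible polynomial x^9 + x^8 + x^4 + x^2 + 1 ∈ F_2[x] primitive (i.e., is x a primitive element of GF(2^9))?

Yes

Write f(x) = x^9 + x^8 + x^4 + x^2 + 1.
|GF(2^9)^×| = 2^9 − 1 = 511. Prime factorization: 511 = 7·73.
f is primitive ⇔ x has order 511 in GF(2)[x]/(f), i.e. x^(511/q) ≠ 1 for each prime q | 511.
x^(73) mod f = x^7 + x^6 + x^5 + x^4 + x^3 + 1.
x^(7) mod f = x^7.
None equal 1, so x has full order 511; f is primitive.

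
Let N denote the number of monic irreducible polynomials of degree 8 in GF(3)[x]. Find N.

810

By the necklace-counting formula, N_3(8) = (1/8) Σ_{d|8} μ(8/d)·3^d.
Divisors of 8: 1, 2, 4, 8; μ(8/d) for each: 0, 0, -1, 1.
Σ = − 3^4 + 3^8 = 6480.
N = 6480/8 = 810.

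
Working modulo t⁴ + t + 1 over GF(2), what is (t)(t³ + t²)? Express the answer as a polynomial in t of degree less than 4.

t^3 + t + 1

Multiply in GF(2)[t]: (t)·(t³ + t²) = t⁴ + t³.
Reduce using t⁴ ≡ t + 1 (mod t⁴ + t + 1).
Reduced: t³ + t + 1.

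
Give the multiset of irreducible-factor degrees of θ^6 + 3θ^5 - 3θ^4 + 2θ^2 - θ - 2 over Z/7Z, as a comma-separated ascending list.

1, 1, 2, 2

Write h(θ) = θ^6 + 3θ^5 - 3θ^4 + 2θ^2 - θ - 2.
Linear factors from roots: (θ - 1), (θ + 3).
Complete factorization: h(θ) = (θ + 3)·(θ - 1)·(θ^2 + 3θ + 1)·(θ^2 - 2θ + 3).
Factor degrees with multiplicity: 1 + 1 + 2 + 2 = 6.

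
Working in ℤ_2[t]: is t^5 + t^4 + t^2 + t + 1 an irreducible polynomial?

Yes

Write f(t) = t^5 + t^4 + t^2 + t + 1.
Check for roots in ℤ_2: f(0) = 1; f(1) = 1.
No roots, so no linear factors.
Monic irreducibles of degree 2 over GF(2): t^2 + t + 1.
None of them divide f (all give nonzero remainder).
No irreducible factor of degree ≤ 2 exists, so f is irreducible over GF(2).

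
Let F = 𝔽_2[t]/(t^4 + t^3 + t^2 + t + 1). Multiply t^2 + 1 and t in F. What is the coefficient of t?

Multiply in 𝔽_2[t]: (t^2 + 1)·(t) = t^3 + t.
Reduced: t^3 + t.

1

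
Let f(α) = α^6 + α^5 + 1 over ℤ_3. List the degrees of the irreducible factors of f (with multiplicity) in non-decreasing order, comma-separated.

Roots in ℤ_3: f(0) = 1; f(1) = 0 → root; f(2) = 1.
Linear factors from roots: (α - 1).
Complete factorization: f(α) = (α - 1)·(α^2 + α - 1)·(α^3 + α^2 - α + 1).
Factor degrees with multiplicity: 1 + 2 + 3 = 6.

1, 2, 3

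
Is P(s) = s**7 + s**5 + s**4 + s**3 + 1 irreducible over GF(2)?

Check for roots in GF(2): P(0) = 1; P(1) = 1.
No roots, so no linear factors.
Monic irreducibles of degree 2 over GF(2): s**2 + s + 1.
None of them divide P (all give nonzero remainder).
Monic irreducibles of degree 3 over GF(2): s**3 + s + 1, s**3 + s**2 + 1.
None of them divide P (all give nonzero remainder).
No irreducible factor of degree ≤ 3 exists, so P is irreducible over GF(2).

Yes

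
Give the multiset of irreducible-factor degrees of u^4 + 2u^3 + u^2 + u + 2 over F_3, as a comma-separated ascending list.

4

Write f(u) = u^4 + 2u^3 + u^2 + u + 2.
Roots in F_3: f(0) = 2; f(1) = 1; f(2) = 1.
Complete factorization: f(u) = (u^4 + 2u^3 + u^2 + u + 2).
Factor degrees with multiplicity: 4 = 4.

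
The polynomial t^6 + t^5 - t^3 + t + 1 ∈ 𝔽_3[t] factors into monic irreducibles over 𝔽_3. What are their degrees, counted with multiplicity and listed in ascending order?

1, 1, 2, 2

Write h(t) = t^6 + t^5 - t^3 + t + 1.
Roots in 𝔽_3: h(0) = 1; h(1) = 0 → root; h(2) = 1.
Linear factors from roots: (t - 1).
Complete factorization: h(t) = (t - 1)^2·(t^2 + 1)^2.
Factor degrees with multiplicity: 1 + 1 + 2 + 2 = 6.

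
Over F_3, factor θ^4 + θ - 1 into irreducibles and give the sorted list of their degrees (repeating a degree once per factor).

Write g(θ) = θ^4 + θ - 1.
Roots in F_3: g(0) = 2; g(1) = 1; g(2) = 2.
Complete factorization: g(θ) = (θ^4 + θ - 1).
Factor degrees with multiplicity: 4 = 4.

4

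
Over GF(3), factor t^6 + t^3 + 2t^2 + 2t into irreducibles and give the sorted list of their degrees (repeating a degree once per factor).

1, 1, 1, 1, 2

Write g(t) = t^6 + t^3 + 2t^2 + 2t.
Roots in GF(3): g(0) = 0 → root; g(1) = 0 → root; g(2) = 0 → root.
Linear factors from roots: (t), (t + 2), (t + 1).
Complete factorization: g(t) = (t)·(t + 1)·(t + 2)^2·(t^2 + t + 2).
Factor degrees with multiplicity: 1 + 1 + 1 + 1 + 2 = 6.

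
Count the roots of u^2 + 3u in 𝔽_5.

2

Write f(u) = u^2 + 3u.
Evaluate at each of the 5 elements of 𝔽_5:
f(0) = 0 → root; f(1) = 4; f(2) = 0 → root; f(3) = 3; f(4) = 3.
Roots: {0, 2}.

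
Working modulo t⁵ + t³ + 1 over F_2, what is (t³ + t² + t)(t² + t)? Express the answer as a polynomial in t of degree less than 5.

t^3 + t^2 + 1

Multiply in F_2[t]: (t³ + t² + t)·(t² + t) = t⁵ + t².
Reduce using t⁵ ≡ t³ + 1 (mod t⁵ + t³ + 1).
Reduced: t³ + t² + 1.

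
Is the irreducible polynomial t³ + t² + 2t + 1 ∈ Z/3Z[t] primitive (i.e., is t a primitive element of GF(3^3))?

Write f(t) = t³ + t² + 2t + 1.
|GF(3^3)^×| = 3^3 − 1 = 26. Prime factorization: 26 = 2·13.
f is primitive ⇔ t has order 26 in GF(3)[t]/(f), i.e. t^(26/q) ≠ 1 for each prime q | 26.
t^(13) mod f = 2.
t^(2) mod f = t².
None equal 1, so t has full order 26; f is primitive.

Yes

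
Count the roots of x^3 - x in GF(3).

3

Write g(x) = x^3 - x.
Evaluate at each of the 3 elements of GF(3):
g(0) = 0 → root; g(1) = 0 → root; g(2) = 0 → root.
Roots: {0, 1, 2}.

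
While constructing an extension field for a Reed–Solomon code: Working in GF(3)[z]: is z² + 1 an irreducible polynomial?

Write g(z) = z² + 1.
Check for roots in GF(3): g(0) = 1; g(1) = 2; g(2) = 2.
No roots. A degree-2 polynomial over a field with no linear factor is irreducible.

Yes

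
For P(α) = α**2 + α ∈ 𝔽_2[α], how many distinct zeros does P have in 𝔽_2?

2

Evaluate at each of the 2 elements of 𝔽_2:
P(0) = 0 → root; P(1) = 0 → root.
Roots: {0, 1}.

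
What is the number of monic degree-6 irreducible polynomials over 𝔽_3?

The number of monic irreducibles of degree 6 over GF(3) is (1/6)·Σ_{d∣6} μ(6/d) 3^d.
Divisors of 6: 1, 2, 3, 6; μ(6/d) for each: 1, -1, -1, 1.
Σ = 3^1 − 3^2 − 3^3 + 3^6 = 696.
N = 696/6 = 116.

116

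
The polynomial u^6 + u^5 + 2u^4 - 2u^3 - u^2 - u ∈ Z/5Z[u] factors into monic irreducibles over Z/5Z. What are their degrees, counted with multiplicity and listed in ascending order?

1, 1, 1, 1, 2

Write h(u) = u^6 + u^5 + 2u^4 - 2u^3 - u^2 - u.
Roots in Z/5Z: h(0) = 0 → root; h(1) = 0 → root; h(2) = 1; h(3) = 3; h(4) = 4.
Linear factors from roots: (u), (u - 1).
Complete factorization: h(u) = (u)·(u - 1)^3·(u^2 - u + 1).
Factor degrees with multiplicity: 1 + 1 + 1 + 1 + 2 = 6.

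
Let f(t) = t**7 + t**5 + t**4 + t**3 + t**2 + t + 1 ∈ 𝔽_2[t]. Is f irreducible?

Check for roots in 𝔽_2: f(0) = 1; f(1) = 1.
No roots, so no linear factors.
Monic irreducibles of degree 2 over GF(2): t**2 + t + 1.
None of them divide f (all give nonzero remainder).
Monic irreducibles of degree 3 over GF(2): t**3 + t + 1, t**3 + t**2 + 1.
None of them divide f (all give nonzero remainder).
No irreducible factor of degree ≤ 3 exists, so f is irreducible over GF(2).

Yes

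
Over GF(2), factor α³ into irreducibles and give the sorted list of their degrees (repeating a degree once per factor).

1, 1, 1

Write g(α) = α³.
Roots in GF(2): g(0) = 0 → root; g(1) = 1.
Linear factors from roots: (α).
Complete factorization: g(α) = (α)^3.
Factor degrees with multiplicity: 1 + 1 + 1 = 3.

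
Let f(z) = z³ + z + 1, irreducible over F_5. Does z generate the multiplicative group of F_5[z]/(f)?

No

|GF(5^3)^×| = 5^3 − 1 = 124. Prime factorization: 124 = 2^2·31.
f is primitive ⇔ z has order 124 in GF(5)[z]/(f), i.e. z^(124/q) ≠ 1 for each prime q | 124.
z^(62) mod f = 1
z^(4) mod f = 4z² + 4z.
Since z^(62) = 1, the order of z divides 62 < 124; not primitive.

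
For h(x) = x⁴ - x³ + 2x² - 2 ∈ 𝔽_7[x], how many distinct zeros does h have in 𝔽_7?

3

Evaluate at each of the 7 elements of 𝔽_7:
h(0) = 5; h(1) = 0 → root; h(2) = 0 → root; h(3) = 0 → root; h(4) = 5; h(5) = 2; h(6) = 2.
Roots: {1, 2, 3}.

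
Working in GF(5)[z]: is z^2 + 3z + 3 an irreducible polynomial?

Write m(z) = z^2 + 3z + 3.
Check for roots in GF(5): m(0) = 3; m(1) = 2; m(2) = 3; m(3) = 1; m(4) = 1.
No roots. A degree-2 polynomial over a field with no linear factor is irreducible.

Yes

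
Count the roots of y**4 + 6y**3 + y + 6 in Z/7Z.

Write P(y) = y**4 + 6y**3 + y + 6.
Evaluate at each of the 7 elements of Z/7Z:
P(0) = 6; P(1) = 0 → root; P(2) = 2; P(3) = 0 → root; P(4) = 6; P(5) = 0 → root; P(6) = 0 → root.
Roots: {1, 3, 5, 6}.

4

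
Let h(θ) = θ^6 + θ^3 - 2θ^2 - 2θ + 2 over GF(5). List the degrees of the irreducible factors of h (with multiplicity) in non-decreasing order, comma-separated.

1, 2, 3

Roots in GF(5): h(0) = 2; h(1) = 0 → root; h(2) = 2; h(3) = 4; h(4) = 2.
Linear factors from roots: (θ - 1).
Complete factorization: h(θ) = (θ - 1)·(θ^2 - 2θ - 2)·(θ^3 - 2θ^2 - θ + 1).
Factor degrees with multiplicity: 1 + 2 + 3 = 6.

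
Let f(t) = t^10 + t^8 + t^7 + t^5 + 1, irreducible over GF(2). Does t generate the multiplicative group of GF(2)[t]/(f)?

Yes

|GF(2^10)^×| = 2^10 − 1 = 1023. Prime factorization: 1023 = 3·11·31.
f is primitive ⇔ t has order 1023 in GF(2)[t]/(f), i.e. t^(1023/q) ≠ 1 for each prime q | 1023.
t^(341) mod f = t^7 + t^6 + t^5 + t^2 + t + 1.
t^(93) mod f = t^9 + t^6 + t^4 + t^3.
t^(33) mod f = t^8 + t^7 + t^4 + t + 1.
None equal 1, so t has full order 1023; f is primitive.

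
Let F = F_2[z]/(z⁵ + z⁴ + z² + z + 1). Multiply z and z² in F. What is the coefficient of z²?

Multiply in F_2[z]: (z)·(z²) = z³.
Reduced: z³.

0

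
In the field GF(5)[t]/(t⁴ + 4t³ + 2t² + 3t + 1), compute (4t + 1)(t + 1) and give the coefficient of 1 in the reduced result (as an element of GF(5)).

1

Multiply in GF(5)[t]: (4t + 1)·(t + 1) = 4t² + 1.
Reduced: 4t² + 1.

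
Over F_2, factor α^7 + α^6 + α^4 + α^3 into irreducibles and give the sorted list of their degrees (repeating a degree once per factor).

1, 1, 1, 1, 1, 2

Write f(α) = α^7 + α^6 + α^4 + α^3.
Roots in F_2: f(0) = 0 → root; f(1) = 0 → root.
Linear factors from roots: (α), (α + 1).
Complete factorization: f(α) = (α + 1)^2·(α)^3·(α^2 + α + 1).
Factor degrees with multiplicity: 1 + 1 + 1 + 1 + 1 + 2 = 7.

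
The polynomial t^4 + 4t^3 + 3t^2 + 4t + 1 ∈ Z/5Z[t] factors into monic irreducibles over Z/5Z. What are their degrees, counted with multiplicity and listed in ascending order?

2, 2

Write h(t) = t^4 + 4t^3 + 3t^2 + 4t + 1.
Roots in Z/5Z: h(0) = 1; h(1) = 3; h(2) = 4; h(3) = 4; h(4) = 2.
Complete factorization: h(t) = (t^2 + t + 2)·(t^2 + 3t + 3).
Factor degrees with multiplicity: 2 + 2 = 4.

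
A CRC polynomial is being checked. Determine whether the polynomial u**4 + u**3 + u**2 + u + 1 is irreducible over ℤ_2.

Write g(u) = u**4 + u**3 + u**2 + u + 1.
Check for roots in ℤ_2: g(0) = 1; g(1) = 1.
No roots, so no linear factors.
Monic irreducibles of degree 2 over GF(2): u**2 + u + 1.
None of them divide g (all give nonzero remainder).
No irreducible factor of degree ≤ 2 exists, so g is irreducible over GF(2).

Yes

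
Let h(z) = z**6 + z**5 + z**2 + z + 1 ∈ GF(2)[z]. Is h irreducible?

Check for roots in GF(2): h(0) = 1; h(1) = 1.
No roots, so no linear factors.
Monic irreducibles of degree 2 over GF(2): z**2 + z + 1.
None of them divide h (all give nonzero remainder).
Monic irreducibles of degree 3 over GF(2): z**3 + z + 1, z**3 + z**2 + 1.
None of them divide h (all give nonzero remainder).
No irreducible factor of degree ≤ 3 exists, so h is irreducible over GF(2).

Yes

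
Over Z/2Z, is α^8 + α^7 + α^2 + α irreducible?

Write m(α) = α^8 + α^7 + α^2 + α.
Check for roots in Z/2Z: m(0) = 0 → root; m(1) = 0 → root.
m(0) = 0, so (α) divides m(α); m is reducible.

No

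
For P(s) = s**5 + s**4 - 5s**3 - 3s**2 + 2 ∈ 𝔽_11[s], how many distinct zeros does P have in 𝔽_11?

Evaluate at each of the 11 elements of 𝔽_11:
P(0) = 2; P(1) = 7; P(2) = 9; P(3) = 10; P(4) = 1; P(5) = 5; P(6) = 10; P(7) = 1; P(8) = 3; P(9) = 3; P(10) = 4.
No element is a root.

0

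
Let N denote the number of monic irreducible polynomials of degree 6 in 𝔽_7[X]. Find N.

19544

Gauss's count: N_{7}(6) = (1/6) Σ_{d|6} μ(6/d)·7^d.
Divisors of 6: 1, 2, 3, 6; μ(6/d) for each: 1, -1, -1, 1.
Σ = 7^1 − 7^2 − 7^3 + 7^6 = 117264.
N = 117264/6 = 19544.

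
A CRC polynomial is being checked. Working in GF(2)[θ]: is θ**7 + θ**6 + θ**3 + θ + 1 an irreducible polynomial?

Write m(θ) = θ**7 + θ**6 + θ**3 + θ + 1.
Check for roots in GF(2): m(0) = 1; m(1) = 1.
No roots, so no linear factors.
Monic irreducibles of degree 2 over GF(2): θ**2 + θ + 1.
None of them divide m (all give nonzero remainder).
Monic irreducibles of degree 3 over GF(2): θ**3 + θ + 1, θ**3 + θ**2 + 1.
None of them divide m (all give nonzero remainder).
No irreducible factor of degree ≤ 3 exists, so m is irreducible over GF(2).

Yes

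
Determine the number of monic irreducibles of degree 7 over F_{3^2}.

683280

x^(9^7) − x is the product of all monic irreducibles of degree dividing 7; Möbius inversion gives N = (1/7) Σ μ(7/d)·9^d.
Divisors of 7: 1, 7; μ(7/d) for each: -1, 1.
Σ = − 9^1 + 9^7 = 4782960.
N = 4782960/7 = 683280.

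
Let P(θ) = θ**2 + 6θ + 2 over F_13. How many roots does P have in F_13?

0

Evaluate at each of the 13 elements of F_13:
P(0) = 2; P(1) = 9; P(2) = 5; P(3) = 3; P(4) = 3; P(5) = 5; P(6) = 9; P(7) = 2; P(8) = 10; P(9) = 7; P(10) = 6; P(11) = 7; P(12) = 10.
No element is a root.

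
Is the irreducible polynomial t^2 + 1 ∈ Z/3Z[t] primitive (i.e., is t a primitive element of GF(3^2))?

No

Write f(t) = t^2 + 1.
|GF(3^2)^×| = 3^2 − 1 = 8. Prime factorization: 8 = 2^3.
f is primitive ⇔ t has order 8 in GF(3)[t]/(f), i.e. t^(8/q) ≠ 1 for each prime q | 8.
t^(4) mod f = 1
Since t^(4) = 1, the order of t divides 4 < 8; not primitive.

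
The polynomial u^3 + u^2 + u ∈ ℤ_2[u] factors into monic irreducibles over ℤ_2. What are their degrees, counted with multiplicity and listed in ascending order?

1, 2

Write g(u) = u^3 + u^2 + u.
Roots in ℤ_2: g(0) = 0 → root; g(1) = 1.
Linear factors from roots: (u).
Complete factorization: g(u) = (u)·(u^2 + u + 1).
Factor degrees with multiplicity: 1 + 2 = 3.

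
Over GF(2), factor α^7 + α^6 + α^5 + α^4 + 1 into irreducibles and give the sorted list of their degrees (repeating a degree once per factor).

Write f(α) = α^7 + α^6 + α^5 + α^4 + 1.
Roots in GF(2): f(0) = 1; f(1) = 1.
Complete factorization: f(α) = (α^7 + α^6 + α^5 + α^4 + 1).
Factor degrees with multiplicity: 7 = 7.

7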